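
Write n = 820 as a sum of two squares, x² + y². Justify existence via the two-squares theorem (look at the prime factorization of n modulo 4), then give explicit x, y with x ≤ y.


Step 1: Factor n = 820 = 2^2 · 5 · 41.
Step 2: Check the mod-4 condition on each prime factor: 2 = 2 (special); 5 ≡ 1 (mod 4), exponent 1; 41 ≡ 1 (mod 4), exponent 1.
All primes ≡ 3 (mod 4) appear to even exponent (or don't appear), so by the two-squares theorem n IS expressible as a sum of two squares.
Step 3: Build a representation. Group n = k² · m with k = 2 and m = 5 · 41 = 205 (a product of primes ≡ 1 (mod 4)); a representation of m scales to one of n via (k·x)² + (k·y)² = k²(x² + y²). Each prime p ≡ 1 (mod 4) is itself a sum of two squares; find a² by testing p − a² for a perfect square:
  5: 5 − 1² = 4 = 2² ⇒ 5 = 1² + 2².
  41: 41 − 1² = 40, 41 − 2² = 37, 41 − 3² = 32, 41 − 4² = 25 = 5² ⇒ 41 = 4² + 5².
  Combine using the Brahmagupta–Fibonacci identity (a² + b²)(c² + d²) = (ac − bd)² + (ad + bc)² = (ac + bd)² + (ad − bc)²:
  5 · 41 = 205: from (1² + 2²)(4² + 5²), take (1·4 − 2·5, 1·5 + 2·4) = (4 − 10, 5 + 8) = (-6, 13); dropping signs (only squares matter) gives (6, 13); check 6² + 13² = 36 + 169 = 205 ✓.
  Scale by k = 2: (2·6, 2·13) = (12, 26).
Step 4: Order so x ≤ y and verify: 12² + 26² = 144 + 676 = 820 = n. ✓

n = 820 = 12² + 26² (one valid representation with x ≤ y).


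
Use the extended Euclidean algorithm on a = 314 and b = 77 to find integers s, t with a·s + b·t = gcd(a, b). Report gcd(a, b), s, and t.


Euclidean algorithm on (314, 77) — divide until remainder is 0:
  314 = 4 · 77 + 6
  77 = 12 · 6 + 5
  6 = 1 · 5 + 1
  5 = 5 · 1 + 0
gcd(314, 77) = 1.
Track Bezout coefficients alongside the remainders: start with r₀ = 314 = a·1 + b·0 (s = 1, t = 0) and r₁ = 77 = a·0 + b·1 (s = 0, t = 1); each new remainder r_{k+1} = r_{k-1} − q_k·r_k inherits s_{k+1} = s_{k-1} − q_k·s_k, t_{k+1} = t_{k-1} − q_k·t_k, so r_k = a·s_k + b·t_k at every step:
  q = 4: r = 6, s = 1 − 4·0 = 1, t = 0 − 4·1 = -4  (check: 314·1 + 77·(-4) = 6)
  q = 12: r = 5, s = 0 − 12·1 = -12, t = 1 − 12·(-4) = 49  (check: 314·(-12) + 77·49 = 5)
  q = 1: r = 1, s = 1 − 1·(-12) = 13, t = -4 − 1·49 = -53  (check: 314·13 + 77·(-53) = 1)
The row with r = 1 (the gcd) gives the Bezout coefficients s = 13, t = -53.
Result: 314 · (13) + 77 · (-53) = 1.

gcd(314, 77) = 1; s = 13, t = -53 (check: 314·13 + 77·(-53) = 1).


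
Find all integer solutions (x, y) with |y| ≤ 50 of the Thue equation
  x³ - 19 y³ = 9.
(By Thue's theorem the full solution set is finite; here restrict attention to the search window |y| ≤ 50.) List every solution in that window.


The equation is x³ - 19y³ = 9. For fixed y, x³ = 19·y³ + 9, so a solution requires the RHS to be a perfect cube.
Strategy: iterate y from -50 to 50, compute RHS = 19·y³ + 9, and check whether it is a (positive or negative) perfect cube.
Check small values of y:
  y = 0: RHS = 9 is not a perfect cube.
  y = 1: RHS = 28 is not a perfect cube.
  y = -1: RHS = -10 is not a perfect cube.
  y = 2: RHS = 161 is not a perfect cube.
  y = -2: RHS = -143 is not a perfect cube.
  y = 3: RHS = 522 is not a perfect cube.
  y = -3: RHS = -504 is not a perfect cube.
Continuing the search up to |y| = 50 finds no solutions either.
No (x, y) in the scanned range satisfies the equation.

No integer solutions with |y| ≤ 50.


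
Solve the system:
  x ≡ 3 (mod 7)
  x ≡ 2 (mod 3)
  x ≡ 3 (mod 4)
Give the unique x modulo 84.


Moduli 7, 3, 4 are pairwise coprime; by CRT there is a unique solution modulo M = 7 · 3 · 4 = 84.
Solve pairwise, accumulating the modulus:
  Start with x ≡ 3 (mod 7).
  Combine with x ≡ 2 (mod 3): since gcd(7, 3) = 1, we get a unique residue mod 21.
    Write x = 3 + 7·t and substitute into x ≡ 2 (mod 3): 7·t ≡ 2 − 3 = -1 (mod 3).
    Reduce coefficients mod 3: 1·t ≡ 2 (mod 3).
    So t ≡ 2 (mod 3).
    Then x = 3 + 7·2 = 17, valid modulo lcm(7, 3) = 21: x ≡ 17 (mod 21).
  Combine with x ≡ 3 (mod 4): since gcd(21, 4) = 1, we get a unique residue mod 84.
    Write x = 17 + 21·t and substitute into x ≡ 3 (mod 4): 21·t ≡ 3 − 17 = -14 (mod 4).
    Reduce coefficients mod 4: 1·t ≡ 2 (mod 4).
    So t ≡ 2 (mod 4).
    Then x = 17 + 21·2 = 59, valid modulo lcm(21, 4) = 84: x ≡ 59 (mod 84).
Verify: 59 mod 7 = 3 ✓, 59 mod 3 = 2 ✓, 59 mod 4 = 3 ✓.

x ≡ 59 (mod 84).


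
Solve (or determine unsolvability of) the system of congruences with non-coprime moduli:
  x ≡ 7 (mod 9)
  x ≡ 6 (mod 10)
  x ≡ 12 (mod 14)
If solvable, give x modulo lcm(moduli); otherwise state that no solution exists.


Moduli 9, 10, 14 are not pairwise coprime, so CRT works modulo lcm(m_i) when all pairwise compatibility conditions hold.
Pairwise compatibility: gcd(m_i, m_j) must divide a_i - a_j for every pair.
Merge one congruence at a time:
  Start: x ≡ 7 (mod 9).
  Combine with x ≡ 6 (mod 10): gcd(9, 10) = 1; 6 - 7 = -1, which IS divisible by 1, so compatible.
    Write x = 7 + 9·t and substitute into x ≡ 6 (mod 10): 9·t ≡ 6 − 7 = -1 (mod 10).
    Reduce coefficients mod 10: 9·t ≡ 9 (mod 10).
    The inverse of 9 mod 10 is 9 (since 9·9 = 81 = 8·10 + 1), so t ≡ 9·9 = 81 ≡ 1 (mod 10).
    Then x = 7 + 9·1 = 16, valid modulo lcm(9, 10) = 90: x ≡ 16 (mod 90).
  Combine with x ≡ 12 (mod 14): gcd(90, 14) = 2; 12 - 16 = -4, which IS divisible by 2, so compatible.
    Write x = 16 + 90·t and substitute into x ≡ 12 (mod 14): 90·t ≡ 12 − 16 = -4 (mod 14).
    Divide the congruence (and modulus) by g = 2: 45·t ≡ -2 (mod 7).
    Reduce coefficients mod 7: 3·t ≡ 5 (mod 7).
    The inverse of 3 mod 7 is 5 (since 3·5 = 15 = 2·7 + 1), so t ≡ 5·5 = 25 ≡ 4 (mod 7).
    Then x = 16 + 90·4 = 376, valid modulo lcm(90, 14) = 630: x ≡ 376 (mod 630).
Verify: 376 mod 9 = 7, 376 mod 10 = 6, 376 mod 14 = 12.

x ≡ 376 (mod 630).


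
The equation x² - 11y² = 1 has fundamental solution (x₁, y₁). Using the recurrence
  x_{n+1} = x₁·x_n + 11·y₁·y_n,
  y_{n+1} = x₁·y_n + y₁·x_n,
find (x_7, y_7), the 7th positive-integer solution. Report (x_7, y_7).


Step 1: Find the fundamental solution (x₁, y₁) of x² - 11y² = 1.
  Expand √11 as a continued fraction. a₀ = ⌊√11⌋ = 3; iterate m_{k+1} = d_k·a_k − m_k, d_{k+1} = (11 − m_{k+1}²)/d_k, a_{k+1} = ⌊(a₀ + m_{k+1})/d_{k+1}⌋ (starting m₀ = 0, d₀ = 1), with convergents p_k = a_k·p_{k-1} + p_{k-2}, q_k = a_k·q_{k-1} + q_{k-2} (p₋₁ = 1, q₋₁ = 0):
  k = 0: a₀ = 3; p₀/q₀ = 3/1; p₀² − 11·q₀² = 9 − 11 = -2.
  k = 1: m = 3, d = 2, a = ⌊(3 + 3)/2⌋ = 3; p/q = (3·3 + 1)/(3·1 + 0) = 10/3; p² − 11·q² = 100 − 99 = 1.
  The first convergent with p² − 11·q² = 1 gives the fundamental solution (x₁, y₁) = (10, 3).
Step 2: Apply the recurrence (x_{n+1}, y_{n+1}) = (x₁x_n + 11y₁y_n, x₁y_n + y₁x_n) repeatedly.
  From (x_1, y_1) = (10, 3): x_2 = 10·10 + 11·3·3 = 199; y_2 = 10·3 + 3·10 = 60.
  From (x_2, y_2) = (199, 60): x_3 = 10·199 + 11·3·60 = 3970; y_3 = 10·60 + 3·199 = 1197.
  From (x_3, y_3) = (3970, 1197): x_4 = 10·3970 + 11·3·1197 = 79201; y_4 = 10·1197 + 3·3970 = 23880.
  From (x_4, y_4) = (79201, 23880): x_5 = 10·79201 + 11·3·23880 = 1580050; y_5 = 10·23880 + 3·79201 = 476403.
  From (x_5, y_5) = (1580050, 476403): x_6 = 10·1580050 + 11·3·476403 = 31521799; y_6 = 10·476403 + 3·1580050 = 9504180.
  From (x_6, y_6) = (31521799, 9504180): x_7 = 10·31521799 + 11·3·9504180 = 628855930; y_7 = 10·9504180 + 3·31521799 = 189607197.
Step 3: Verify x_7² - 11·y_7² = 395459780696164900 - 395459780696164899 = 1 (should be 1). ✓

(x_1, y_1) = (10, 3); (x_7, y_7) = (628855930, 189607197).


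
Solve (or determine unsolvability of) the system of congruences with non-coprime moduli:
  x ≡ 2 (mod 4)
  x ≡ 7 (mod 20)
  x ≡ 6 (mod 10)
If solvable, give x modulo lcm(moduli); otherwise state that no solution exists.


Moduli 4, 20, 10 are not pairwise coprime, so CRT works modulo lcm(m_i) when all pairwise compatibility conditions hold.
Pairwise compatibility: gcd(m_i, m_j) must divide a_i - a_j for every pair.
Merge one congruence at a time:
  Start: x ≡ 2 (mod 4).
  Combine with x ≡ 7 (mod 20): gcd(4, 20) = 4, and 7 - 2 = 5 is NOT divisible by 4.
    ⇒ system is inconsistent (no integer solution).

No solution (the system is inconsistent).


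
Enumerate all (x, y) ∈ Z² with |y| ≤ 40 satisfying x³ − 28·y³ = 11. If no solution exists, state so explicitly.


The equation is x³ - 28y³ = 11. For fixed y, x³ = 28·y³ + 11, so a solution requires the RHS to be a perfect cube.
Strategy: iterate y from -40 to 40, compute RHS = 28·y³ + 11, and check whether it is a (positive or negative) perfect cube.
Check small values of y:
  y = 0: RHS = 11 is not a perfect cube.
  y = 1: RHS = 39 is not a perfect cube.
  y = -1: RHS = -17 is not a perfect cube.
  y = 2: RHS = 235 is not a perfect cube.
  y = -2: RHS = -213 is not a perfect cube.
  y = 3: RHS = 767 is not a perfect cube.
  y = -3: RHS = -745 is not a perfect cube.
Continuing the search up to |y| = 40 finds no solutions either.
No (x, y) in the scanned range satisfies the equation.

No integer solutions with |y| ≤ 40.


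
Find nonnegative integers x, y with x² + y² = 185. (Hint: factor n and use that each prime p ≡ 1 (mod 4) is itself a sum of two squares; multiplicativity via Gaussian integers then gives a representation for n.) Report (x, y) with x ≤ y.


Step 1: Factor n = 185 = 5 · 37.
Step 2: Check the mod-4 condition on each prime factor: 5 ≡ 1 (mod 4), exponent 1; 37 ≡ 1 (mod 4), exponent 1.
All primes ≡ 3 (mod 4) appear to even exponent (or don't appear), so by the two-squares theorem n IS expressible as a sum of two squares.
Step 3: Build a representation. Here n = 5 · 37 is a product of primes ≡ 1 (mod 4). Each prime p ≡ 1 (mod 4) is itself a sum of two squares; find a² by testing p − a² for a perfect square:
  5: 5 − 1² = 4 = 2² ⇒ 5 = 1² + 2².
  37: 37 − 1² = 36 = 6² ⇒ 37 = 1² + 6².
  Combine using the Brahmagupta–Fibonacci identity (a² + b²)(c² + d²) = (ac − bd)² + (ad + bc)² = (ac + bd)² + (ad − bc)²:
  5 · 37 = 185: from (1² + 2²)(1² + 6²), take (1·1 − 2·6, 1·6 + 2·1) = (1 − 12, 6 + 2) = (-11, 8); dropping signs (only squares matter) gives (11, 8); check 11² + 8² = 121 + 64 = 185 ✓.
Step 4: Order so x ≤ y and verify: 8² + 11² = 64 + 121 = 185 = n. ✓

n = 185 = 8² + 11² (one valid representation with x ≤ y).


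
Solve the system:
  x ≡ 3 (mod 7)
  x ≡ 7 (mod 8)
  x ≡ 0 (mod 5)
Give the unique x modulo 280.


Moduli 7, 8, 5 are pairwise coprime; by CRT there is a unique solution modulo M = 7 · 8 · 5 = 280.
Solve pairwise, accumulating the modulus:
  Start with x ≡ 3 (mod 7).
  Combine with x ≡ 7 (mod 8): since gcd(7, 8) = 1, we get a unique residue mod 56.
    Write x = 3 + 7·t and substitute into x ≡ 7 (mod 8): 7·t ≡ 7 − 3 = 4 (mod 8).
    The inverse of 7 mod 8 is 7 (since 7·7 = 49 = 6·8 + 1), so t ≡ 7·4 = 28 ≡ 4 (mod 8).
    Then x = 3 + 7·4 = 31, valid modulo lcm(7, 8) = 56: x ≡ 31 (mod 56).
  Combine with x ≡ 0 (mod 5): since gcd(56, 5) = 1, we get a unique residue mod 280.
    Write x = 31 + 56·t and substitute into x ≡ 0 (mod 5): 56·t ≡ 0 − 31 = -31 (mod 5).
    Reduce coefficients mod 5: 1·t ≡ 4 (mod 5).
    So t ≡ 4 (mod 5).
    Then x = 31 + 56·4 = 255, valid modulo lcm(56, 5) = 280: x ≡ 255 (mod 280).
Verify: 255 mod 7 = 3 ✓, 255 mod 8 = 7 ✓, 255 mod 5 = 0 ✓.

x ≡ 255 (mod 280).


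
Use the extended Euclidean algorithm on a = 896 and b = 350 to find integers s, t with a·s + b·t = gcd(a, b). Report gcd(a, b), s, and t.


Euclidean algorithm on (896, 350) — divide until remainder is 0:
  896 = 2 · 350 + 196
  350 = 1 · 196 + 154
  196 = 1 · 154 + 42
  154 = 3 · 42 + 28
  42 = 1 · 28 + 14
  28 = 2 · 14 + 0
gcd(896, 350) = 14.
Track Bezout coefficients alongside the remainders: start with r₀ = 896 = a·1 + b·0 (s = 1, t = 0) and r₁ = 350 = a·0 + b·1 (s = 0, t = 1); each new remainder r_{k+1} = r_{k-1} − q_k·r_k inherits s_{k+1} = s_{k-1} − q_k·s_k, t_{k+1} = t_{k-1} − q_k·t_k, so r_k = a·s_k + b·t_k at every step:
  q = 2: r = 196, s = 1 − 2·0 = 1, t = 0 − 2·1 = -2  (check: 896·1 + 350·(-2) = 196)
  q = 1: r = 154, s = 0 − 1·1 = -1, t = 1 − 1·(-2) = 3  (check: 896·(-1) + 350·3 = 154)
  q = 1: r = 42, s = 1 − 1·(-1) = 2, t = -2 − 1·3 = -5  (check: 896·2 + 350·(-5) = 42)
  q = 3: r = 28, s = -1 − 3·2 = -7, t = 3 − 3·(-5) = 18  (check: 896·(-7) + 350·18 = 28)
  q = 1: r = 14, s = 2 − 1·(-7) = 9, t = -5 − 1·18 = -23  (check: 896·9 + 350·(-23) = 14)
The row with r = 14 (the gcd) gives the Bezout coefficients s = 9, t = -23.
Result: 896 · (9) + 350 · (-23) = 14.

gcd(896, 350) = 14; s = 9, t = -23 (check: 896·9 + 350·(-23) = 14).


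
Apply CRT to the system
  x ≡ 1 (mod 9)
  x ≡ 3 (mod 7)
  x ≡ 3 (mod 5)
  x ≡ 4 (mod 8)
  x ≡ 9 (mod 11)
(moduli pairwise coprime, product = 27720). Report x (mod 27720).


Product of moduli M = 9 · 7 · 5 · 8 · 11 = 27720.
Merge one congruence at a time:
  Start: x ≡ 1 (mod 9).
  Combine with x ≡ 3 (mod 7); new modulus lcm = 63.
    Write x = 1 + 9·t and substitute into x ≡ 3 (mod 7): 9·t ≡ 3 − 1 = 2 (mod 7).
    Reduce coefficients mod 7: 2·t ≡ 2 (mod 7).
    The inverse of 2 mod 7 is 4 (since 2·4 = 8 = 1·7 + 1), so t ≡ 4·2 = 8 ≡ 1 (mod 7).
    Then x = 1 + 9·1 = 10, valid modulo lcm(9, 7) = 63: x ≡ 10 (mod 63).
  Combine with x ≡ 3 (mod 5); new modulus lcm = 315.
    Write x = 10 + 63·t and substitute into x ≡ 3 (mod 5): 63·t ≡ 3 − 10 = -7 (mod 5).
    Reduce coefficients mod 5: 3·t ≡ 3 (mod 5).
    The inverse of 3 mod 5 is 2 (since 3·2 = 6 = 1·5 + 1), so t ≡ 2·3 = 6 ≡ 1 (mod 5).
    Then x = 10 + 63·1 = 73, valid modulo lcm(63, 5) = 315: x ≡ 73 (mod 315).
  Combine with x ≡ 4 (mod 8); new modulus lcm = 2520.
    Write x = 73 + 315·t and substitute into x ≡ 4 (mod 8): 315·t ≡ 4 − 73 = -69 (mod 8).
    Reduce coefficients mod 8: 3·t ≡ 3 (mod 8).
    The inverse of 3 mod 8 is 3 (since 3·3 = 9 = 1·8 + 1), so t ≡ 3·3 = 9 ≡ 1 (mod 8).
    Then x = 73 + 315·1 = 388, valid modulo lcm(315, 8) = 2520: x ≡ 388 (mod 2520).
  Combine with x ≡ 9 (mod 11); new modulus lcm = 27720.
    Write x = 388 + 2520·t and substitute into x ≡ 9 (mod 11): 2520·t ≡ 9 − 388 = -379 (mod 11).
    Reduce coefficients mod 11: 1·t ≡ 6 (mod 11).
    So t ≡ 6 (mod 11).
    Then x = 388 + 2520·6 = 15508, valid modulo lcm(2520, 11) = 27720: x ≡ 15508 (mod 27720).
Verify against each original: 15508 mod 9 = 1, 15508 mod 7 = 3, 15508 mod 5 = 3, 15508 mod 8 = 4, 15508 mod 11 = 9.

x ≡ 15508 (mod 27720).


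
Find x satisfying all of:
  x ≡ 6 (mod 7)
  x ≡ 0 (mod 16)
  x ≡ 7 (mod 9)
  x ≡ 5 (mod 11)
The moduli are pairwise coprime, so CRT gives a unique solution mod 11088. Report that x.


Product of moduli M = 7 · 16 · 9 · 11 = 11088.
Merge one congruence at a time:
  Start: x ≡ 6 (mod 7).
  Combine with x ≡ 0 (mod 16); new modulus lcm = 112.
    Write x = 6 + 7·t and substitute into x ≡ 0 (mod 16): 7·t ≡ 0 − 6 = -6 (mod 16).
    Reduce coefficients mod 16: 7·t ≡ 10 (mod 16).
    The inverse of 7 mod 16 is 7 (since 7·7 = 49 = 3·16 + 1), so t ≡ 7·10 = 70 ≡ 6 (mod 16).
    Then x = 6 + 7·6 = 48, valid modulo lcm(7, 16) = 112: x ≡ 48 (mod 112).
  Combine with x ≡ 7 (mod 9); new modulus lcm = 1008.
    Write x = 48 + 112·t and substitute into x ≡ 7 (mod 9): 112·t ≡ 7 − 48 = -41 (mod 9).
    Reduce coefficients mod 9: 4·t ≡ 4 (mod 9).
    The inverse of 4 mod 9 is 7 (since 4·7 = 28 = 3·9 + 1), so t ≡ 7·4 = 28 ≡ 1 (mod 9).
    Then x = 48 + 112·1 = 160, valid modulo lcm(112, 9) = 1008: x ≡ 160 (mod 1008).
  Combine with x ≡ 5 (mod 11); new modulus lcm = 11088.
    Write x = 160 + 1008·t and substitute into x ≡ 5 (mod 11): 1008·t ≡ 5 − 160 = -155 (mod 11).
    Reduce coefficients mod 11: 7·t ≡ 10 (mod 11).
    The inverse of 7 mod 11 is 8 (since 7·8 = 56 = 5·11 + 1), so t ≡ 8·10 = 80 ≡ 3 (mod 11).
    Then x = 160 + 1008·3 = 3184, valid modulo lcm(1008, 11) = 11088: x ≡ 3184 (mod 11088).
Verify against each original: 3184 mod 7 = 6, 3184 mod 16 = 0, 3184 mod 9 = 7, 3184 mod 11 = 5.

x ≡ 3184 (mod 11088).


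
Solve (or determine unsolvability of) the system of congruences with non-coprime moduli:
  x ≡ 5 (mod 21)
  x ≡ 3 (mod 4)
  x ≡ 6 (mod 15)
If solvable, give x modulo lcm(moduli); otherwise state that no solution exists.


Moduli 21, 4, 15 are not pairwise coprime, so CRT works modulo lcm(m_i) when all pairwise compatibility conditions hold.
Pairwise compatibility: gcd(m_i, m_j) must divide a_i - a_j for every pair.
Merge one congruence at a time:
  Start: x ≡ 5 (mod 21).
  Combine with x ≡ 3 (mod 4): gcd(21, 4) = 1; 3 - 5 = -2, which IS divisible by 1, so compatible.
    Write x = 5 + 21·t and substitute into x ≡ 3 (mod 4): 21·t ≡ 3 − 5 = -2 (mod 4).
    Reduce coefficients mod 4: 1·t ≡ 2 (mod 4).
    So t ≡ 2 (mod 4).
    Then x = 5 + 21·2 = 47, valid modulo lcm(21, 4) = 84: x ≡ 47 (mod 84).
  Combine with x ≡ 6 (mod 15): gcd(84, 15) = 3, and 6 - 47 = -41 is NOT divisible by 3.
    ⇒ system is inconsistent (no integer solution).

No solution (the system is inconsistent).


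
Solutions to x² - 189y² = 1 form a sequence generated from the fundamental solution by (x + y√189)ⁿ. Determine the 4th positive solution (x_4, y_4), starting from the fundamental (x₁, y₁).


Step 1: Find the fundamental solution (x₁, y₁) of x² - 189y² = 1.
  Expand √189 as a continued fraction. a₀ = ⌊√189⌋ = 13; iterate m_{k+1} = d_k·a_k − m_k, d_{k+1} = (189 − m_{k+1}²)/d_k, a_{k+1} = ⌊(a₀ + m_{k+1})/d_{k+1}⌋ (starting m₀ = 0, d₀ = 1), with convergents p_k = a_k·p_{k-1} + p_{k-2}, q_k = a_k·q_{k-1} + q_{k-2} (p₋₁ = 1, q₋₁ = 0):
  k = 0: a₀ = 13; p₀/q₀ = 13/1; p₀² − 189·q₀² = 169 − 189 = -20.
  k = 1: m = 13, d = 20, a = ⌊(13 + 13)/20⌋ = 1; p/q = (1·13 + 1)/(1·1 + 0) = 14/1; p² − 189·q² = 196 − 189 = 7.
  k = 2: m = 7, d = 7, a = ⌊(13 + 7)/7⌋ = 2; p/q = (2·14 + 13)/(2·1 + 1) = 41/3; p² − 189·q² = 1681 − 1701 = -20.
  k = 3: m = 7, d = 20, a = ⌊(13 + 7)/20⌋ = 1; p/q = (1·41 + 14)/(1·3 + 1) = 55/4; p² − 189·q² = 3025 − 3024 = 1.
  The first convergent with p² − 189·q² = 1 gives the fundamental solution (x₁, y₁) = (55, 4).
Step 2: Apply the recurrence (x_{n+1}, y_{n+1}) = (x₁x_n + 189y₁y_n, x₁y_n + y₁x_n) repeatedly.
  From (x_1, y_1) = (55, 4): x_2 = 55·55 + 189·4·4 = 6049; y_2 = 55·4 + 4·55 = 440.
  From (x_2, y_2) = (6049, 440): x_3 = 55·6049 + 189·4·440 = 665335; y_3 = 55·440 + 4·6049 = 48396.
  From (x_3, y_3) = (665335, 48396): x_4 = 55·665335 + 189·4·48396 = 73180801; y_4 = 55·48396 + 4·665335 = 5323120.
Step 3: Verify x_4² - 189·y_4² = 5355429635001601 - 5355429635001600 = 1 (should be 1). ✓

(x_1, y_1) = (55, 4); (x_4, y_4) = (73180801, 5323120).


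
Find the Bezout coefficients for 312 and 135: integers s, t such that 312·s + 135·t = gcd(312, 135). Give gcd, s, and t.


Euclidean algorithm on (312, 135) — divide until remainder is 0:
  312 = 2 · 135 + 42
  135 = 3 · 42 + 9
  42 = 4 · 9 + 6
  9 = 1 · 6 + 3
  6 = 2 · 3 + 0
gcd(312, 135) = 3.
Track Bezout coefficients alongside the remainders: start with r₀ = 312 = a·1 + b·0 (s = 1, t = 0) and r₁ = 135 = a·0 + b·1 (s = 0, t = 1); each new remainder r_{k+1} = r_{k-1} − q_k·r_k inherits s_{k+1} = s_{k-1} − q_k·s_k, t_{k+1} = t_{k-1} − q_k·t_k, so r_k = a·s_k + b·t_k at every step:
  q = 2: r = 42, s = 1 − 2·0 = 1, t = 0 − 2·1 = -2  (check: 312·1 + 135·(-2) = 42)
  q = 3: r = 9, s = 0 − 3·1 = -3, t = 1 − 3·(-2) = 7  (check: 312·(-3) + 135·7 = 9)
  q = 4: r = 6, s = 1 − 4·(-3) = 13, t = -2 − 4·7 = -30  (check: 312·13 + 135·(-30) = 6)
  q = 1: r = 3, s = -3 − 1·13 = -16, t = 7 − 1·(-30) = 37  (check: 312·(-16) + 135·37 = 3)
The row with r = 3 (the gcd) gives the Bezout coefficients s = -16, t = 37.
Result: 312 · (-16) + 135 · (37) = 3.

gcd(312, 135) = 3; s = -16, t = 37 (check: 312·(-16) + 135·37 = 3).


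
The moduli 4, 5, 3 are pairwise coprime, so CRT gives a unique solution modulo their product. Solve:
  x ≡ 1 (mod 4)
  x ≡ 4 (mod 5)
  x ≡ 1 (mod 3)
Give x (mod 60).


Moduli 4, 5, 3 are pairwise coprime; by CRT there is a unique solution modulo M = 4 · 5 · 3 = 60.
Solve pairwise, accumulating the modulus:
  Start with x ≡ 1 (mod 4).
  Combine with x ≡ 4 (mod 5): since gcd(4, 5) = 1, we get a unique residue mod 20.
    Write x = 1 + 4·t and substitute into x ≡ 4 (mod 5): 4·t ≡ 4 − 1 = 3 (mod 5).
    The inverse of 4 mod 5 is 4 (since 4·4 = 16 = 3·5 + 1), so t ≡ 4·3 = 12 ≡ 2 (mod 5).
    Then x = 1 + 4·2 = 9, valid modulo lcm(4, 5) = 20: x ≡ 9 (mod 20).
  Combine with x ≡ 1 (mod 3): since gcd(20, 3) = 1, we get a unique residue mod 60.
    Write x = 9 + 20·t and substitute into x ≡ 1 (mod 3): 20·t ≡ 1 − 9 = -8 (mod 3).
    Reduce coefficients mod 3: 2·t ≡ 1 (mod 3).
    The inverse of 2 mod 3 is 2 (since 2·2 = 4 = 1·3 + 1), so t ≡ 2·1 = 2 ≡ 2 (mod 3).
    Then x = 9 + 20·2 = 49, valid modulo lcm(20, 3) = 60: x ≡ 49 (mod 60).
Verify: 49 mod 4 = 1 ✓, 49 mod 5 = 4 ✓, 49 mod 3 = 1 ✓.

x ≡ 49 (mod 60).


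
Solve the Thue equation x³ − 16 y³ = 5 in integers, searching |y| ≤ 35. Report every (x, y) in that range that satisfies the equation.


The equation is x³ - 16y³ = 5. For fixed y, x³ = 16·y³ + 5, so a solution requires the RHS to be a perfect cube.
Strategy: iterate y from -35 to 35, compute RHS = 16·y³ + 5, and check whether it is a (positive or negative) perfect cube.
Check small values of y:
  y = 0: RHS = 5 is not a perfect cube.
  y = 1: RHS = 21 is not a perfect cube.
  y = -1: RHS = -11 is not a perfect cube.
  y = 2: RHS = 133 is not a perfect cube.
  y = -2: RHS = -123 is not a perfect cube.
  y = 3: RHS = 437 is not a perfect cube.
  y = -3: RHS = -427 is not a perfect cube.
Continuing the search up to |y| = 35 finds no solutions either.
No (x, y) in the scanned range satisfies the equation.

No integer solutions with |y| ≤ 35.


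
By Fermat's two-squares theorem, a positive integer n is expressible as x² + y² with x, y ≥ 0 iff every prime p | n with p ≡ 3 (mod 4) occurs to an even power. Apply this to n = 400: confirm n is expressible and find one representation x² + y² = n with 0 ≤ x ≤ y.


Step 1: Factor n = 400 = 2^4 · 5^2.
Step 2: Check the mod-4 condition on each prime factor: 2 = 2 (special); 5 ≡ 1 (mod 4), exponent 2.
All primes ≡ 3 (mod 4) appear to even exponent (or don't appear), so by the two-squares theorem n IS expressible as a sum of two squares.
Step 3: Build a representation. Group n = k² · m with k = 4 and m = 5 · 5 = 25 (a product of primes ≡ 1 (mod 4)); a representation of m scales to one of n via (k·x)² + (k·y)² = k²(x² + y²). Each prime p ≡ 1 (mod 4) is itself a sum of two squares; find a² by testing p − a² for a perfect square:
  5: 5 − 1² = 4 = 2² ⇒ 5 = 1² + 2².
  Combine using the Brahmagupta–Fibonacci identity (a² + b²)(c² + d²) = (ac − bd)² + (ad + bc)² = (ac + bd)² + (ad − bc)²:
  5 · 5 = 25: from (1² + 2²)(1² + 2²), take (1·1 − 2·2, 1·2 + 2·1) = (1 − 4, 2 + 2) = (-3, 4); dropping signs (only squares matter) gives (3, 4); check 3² + 4² = 9 + 16 = 25 ✓.
  Scale by k = 4: (4·3, 4·4) = (12, 16).
Step 4: Order so x ≤ y and verify: 12² + 16² = 144 + 256 = 400 = n. ✓

n = 400 = 12² + 16² (one valid representation with x ≤ y).


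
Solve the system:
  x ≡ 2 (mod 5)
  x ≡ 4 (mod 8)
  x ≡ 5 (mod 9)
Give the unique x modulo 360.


Moduli 5, 8, 9 are pairwise coprime; by CRT there is a unique solution modulo M = 5 · 8 · 9 = 360.
Solve pairwise, accumulating the modulus:
  Start with x ≡ 2 (mod 5).
  Combine with x ≡ 4 (mod 8): since gcd(5, 8) = 1, we get a unique residue mod 40.
    Write x = 2 + 5·t and substitute into x ≡ 4 (mod 8): 5·t ≡ 4 − 2 = 2 (mod 8).
    The inverse of 5 mod 8 is 5 (since 5·5 = 25 = 3·8 + 1), so t ≡ 5·2 = 10 ≡ 2 (mod 8).
    Then x = 2 + 5·2 = 12, valid modulo lcm(5, 8) = 40: x ≡ 12 (mod 40).
  Combine with x ≡ 5 (mod 9): since gcd(40, 9) = 1, we get a unique residue mod 360.
    Write x = 12 + 40·t and substitute into x ≡ 5 (mod 9): 40·t ≡ 5 − 12 = -7 (mod 9).
    Reduce coefficients mod 9: 4·t ≡ 2 (mod 9).
    The inverse of 4 mod 9 is 7 (since 4·7 = 28 = 3·9 + 1), so t ≡ 7·2 = 14 ≡ 5 (mod 9).
    Then x = 12 + 40·5 = 212, valid modulo lcm(40, 9) = 360: x ≡ 212 (mod 360).
Verify: 212 mod 5 = 2 ✓, 212 mod 8 = 4 ✓, 212 mod 9 = 5 ✓.

x ≡ 212 (mod 360).


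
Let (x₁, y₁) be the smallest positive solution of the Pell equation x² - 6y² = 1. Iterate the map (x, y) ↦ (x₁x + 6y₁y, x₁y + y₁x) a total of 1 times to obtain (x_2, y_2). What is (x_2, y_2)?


Step 1: Find the fundamental solution (x₁, y₁) of x² - 6y² = 1.
  Expand √6 as a continued fraction. a₀ = ⌊√6⌋ = 2; iterate m_{k+1} = d_k·a_k − m_k, d_{k+1} = (6 − m_{k+1}²)/d_k, a_{k+1} = ⌊(a₀ + m_{k+1})/d_{k+1}⌋ (starting m₀ = 0, d₀ = 1), with convergents p_k = a_k·p_{k-1} + p_{k-2}, q_k = a_k·q_{k-1} + q_{k-2} (p₋₁ = 1, q₋₁ = 0):
  k = 0: a₀ = 2; p₀/q₀ = 2/1; p₀² − 6·q₀² = 4 − 6 = -2.
  k = 1: m = 2, d = 2, a = ⌊(2 + 2)/2⌋ = 2; p/q = (2·2 + 1)/(2·1 + 0) = 5/2; p² − 6·q² = 25 − 24 = 1.
  The first convergent with p² − 6·q² = 1 gives the fundamental solution (x₁, y₁) = (5, 2).
Step 2: Apply the recurrence (x_{n+1}, y_{n+1}) = (x₁x_n + 6y₁y_n, x₁y_n + y₁x_n) repeatedly.
  From (x_1, y_1) = (5, 2): x_2 = 5·5 + 6·2·2 = 49; y_2 = 5·2 + 2·5 = 20.
Step 3: Verify x_2² - 6·y_2² = 2401 - 2400 = 1 (should be 1). ✓

(x_1, y_1) = (5, 2); (x_2, y_2) = (49, 20).


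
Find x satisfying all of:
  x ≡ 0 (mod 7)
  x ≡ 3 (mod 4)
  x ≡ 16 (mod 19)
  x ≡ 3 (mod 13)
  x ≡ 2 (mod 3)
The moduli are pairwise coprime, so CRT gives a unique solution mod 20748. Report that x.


Product of moduli M = 7 · 4 · 19 · 13 · 3 = 20748.
Merge one congruence at a time:
  Start: x ≡ 0 (mod 7).
  Combine with x ≡ 3 (mod 4); new modulus lcm = 28.
    Write x = 0 + 7·t and substitute into x ≡ 3 (mod 4): 7·t ≡ 3 − 0 = 3 (mod 4).
    Reduce coefficients mod 4: 3·t ≡ 3 (mod 4).
    The inverse of 3 mod 4 is 3 (since 3·3 = 9 = 2·4 + 1), so t ≡ 3·3 = 9 ≡ 1 (mod 4).
    Then x = 0 + 7·1 = 7, valid modulo lcm(7, 4) = 28: x ≡ 7 (mod 28).
  Combine with x ≡ 16 (mod 19); new modulus lcm = 532.
    Write x = 7 + 28·t and substitute into x ≡ 16 (mod 19): 28·t ≡ 16 − 7 = 9 (mod 19).
    Reduce coefficients mod 19: 9·t ≡ 9 (mod 19).
    The inverse of 9 mod 19 is 17 (since 9·17 = 153 = 8·19 + 1), so t ≡ 17·9 = 153 ≡ 1 (mod 19).
    Then x = 7 + 28·1 = 35, valid modulo lcm(28, 19) = 532: x ≡ 35 (mod 532).
  Combine with x ≡ 3 (mod 13); new modulus lcm = 6916.
    Write x = 35 + 532·t and substitute into x ≡ 3 (mod 13): 532·t ≡ 3 − 35 = -32 (mod 13).
    Reduce coefficients mod 13: 12·t ≡ 7 (mod 13).
    The inverse of 12 mod 13 is 12 (since 12·12 = 144 = 11·13 + 1), so t ≡ 12·7 = 84 ≡ 6 (mod 13).
    Then x = 35 + 532·6 = 3227, valid modulo lcm(532, 13) = 6916: x ≡ 3227 (mod 6916).
  Combine with x ≡ 2 (mod 3); new modulus lcm = 20748.
    Write x = 3227 + 6916·t and substitute into x ≡ 2 (mod 3): 6916·t ≡ 2 − 3227 = -3225 (mod 3).
    Reduce coefficients mod 3: 1·t ≡ 0 (mod 3).
    So t ≡ 0 (mod 3).
    Then x = 3227 + 6916·0 = 3227, valid modulo lcm(6916, 3) = 20748: x ≡ 3227 (mod 20748).
Verify against each original: 3227 mod 7 = 0, 3227 mod 4 = 3, 3227 mod 19 = 16, 3227 mod 13 = 3, 3227 mod 3 = 2.

x ≡ 3227 (mod 20748).


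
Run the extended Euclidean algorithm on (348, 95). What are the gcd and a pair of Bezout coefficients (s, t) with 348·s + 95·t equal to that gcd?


Euclidean algorithm on (348, 95) — divide until remainder is 0:
  348 = 3 · 95 + 63
  95 = 1 · 63 + 32
  63 = 1 · 32 + 31
  32 = 1 · 31 + 1
  31 = 31 · 1 + 0
gcd(348, 95) = 1.
Track Bezout coefficients alongside the remainders: start with r₀ = 348 = a·1 + b·0 (s = 1, t = 0) and r₁ = 95 = a·0 + b·1 (s = 0, t = 1); each new remainder r_{k+1} = r_{k-1} − q_k·r_k inherits s_{k+1} = s_{k-1} − q_k·s_k, t_{k+1} = t_{k-1} − q_k·t_k, so r_k = a·s_k + b·t_k at every step:
  q = 3: r = 63, s = 1 − 3·0 = 1, t = 0 − 3·1 = -3  (check: 348·1 + 95·(-3) = 63)
  q = 1: r = 32, s = 0 − 1·1 = -1, t = 1 − 1·(-3) = 4  (check: 348·(-1) + 95·4 = 32)
  q = 1: r = 31, s = 1 − 1·(-1) = 2, t = -3 − 1·4 = -7  (check: 348·2 + 95·(-7) = 31)
  q = 1: r = 1, s = -1 − 1·2 = -3, t = 4 − 1·(-7) = 11  (check: 348·(-3) + 95·11 = 1)
The row with r = 1 (the gcd) gives the Bezout coefficients s = -3, t = 11.
Result: 348 · (-3) + 95 · (11) = 1.

gcd(348, 95) = 1; s = -3, t = 11 (check: 348·(-3) + 95·11 = 1).


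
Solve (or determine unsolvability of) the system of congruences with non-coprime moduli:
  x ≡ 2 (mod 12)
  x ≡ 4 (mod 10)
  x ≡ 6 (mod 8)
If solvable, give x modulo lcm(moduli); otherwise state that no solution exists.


Moduli 12, 10, 8 are not pairwise coprime, so CRT works modulo lcm(m_i) when all pairwise compatibility conditions hold.
Pairwise compatibility: gcd(m_i, m_j) must divide a_i - a_j for every pair.
Merge one congruence at a time:
  Start: x ≡ 2 (mod 12).
  Combine with x ≡ 4 (mod 10): gcd(12, 10) = 2; 4 - 2 = 2, which IS divisible by 2, so compatible.
    Write x = 2 + 12·t and substitute into x ≡ 4 (mod 10): 12·t ≡ 4 − 2 = 2 (mod 10).
    Divide the congruence (and modulus) by g = 2: 6·t ≡ 1 (mod 5).
    Reduce coefficients mod 5: 1·t ≡ 1 (mod 5).
    So t ≡ 1 (mod 5).
    Then x = 2 + 12·1 = 14, valid modulo lcm(12, 10) = 60: x ≡ 14 (mod 60).
  Combine with x ≡ 6 (mod 8): gcd(60, 8) = 4; 6 - 14 = -8, which IS divisible by 4, so compatible.
    Write x = 14 + 60·t and substitute into x ≡ 6 (mod 8): 60·t ≡ 6 − 14 = -8 (mod 8).
    Divide the congruence (and modulus) by g = 4: 15·t ≡ -2 (mod 2).
    Reduce coefficients mod 2: 1·t ≡ 0 (mod 2).
    So t ≡ 0 (mod 2).
    Then x = 14 + 60·0 = 14, valid modulo lcm(60, 8) = 120: x ≡ 14 (mod 120).
Verify: 14 mod 12 = 2, 14 mod 10 = 4, 14 mod 8 = 6.

x ≡ 14 (mod 120).


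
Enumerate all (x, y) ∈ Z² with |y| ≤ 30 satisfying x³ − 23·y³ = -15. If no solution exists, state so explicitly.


The equation is x³ - 23y³ = -15. For fixed y, x³ = 23·y³ − 15, so a solution requires the RHS to be a perfect cube.
Strategy: iterate y from -30 to 30, compute RHS = 23·y³ − 15, and check whether it is a (positive or negative) perfect cube.
Check small values of y:
  y = 0: RHS = -15 is not a perfect cube.
  y = 1: RHS = 8 = (2)³ ⇒ x = 2 works.
  y = -1: RHS = -38 is not a perfect cube.
  y = 2: RHS = 169 is not a perfect cube.
  y = -2: RHS = -199 is not a perfect cube.
  y = 3: RHS = 606 is not a perfect cube.
  y = -3: RHS = -636 is not a perfect cube.
Continuing the search up to |y| = 30 finds no further solutions beyond those listed.
Collected solutions: (2, 1).

Solutions (with |y| ≤ 30): (2, 1).


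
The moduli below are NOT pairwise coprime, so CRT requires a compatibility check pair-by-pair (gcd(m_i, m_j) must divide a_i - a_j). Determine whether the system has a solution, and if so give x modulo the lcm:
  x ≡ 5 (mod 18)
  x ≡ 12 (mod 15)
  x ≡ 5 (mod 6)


Moduli 18, 15, 6 are not pairwise coprime, so CRT works modulo lcm(m_i) when all pairwise compatibility conditions hold.
Pairwise compatibility: gcd(m_i, m_j) must divide a_i - a_j for every pair.
Merge one congruence at a time:
  Start: x ≡ 5 (mod 18).
  Combine with x ≡ 12 (mod 15): gcd(18, 15) = 3, and 12 - 5 = 7 is NOT divisible by 3.
    ⇒ system is inconsistent (no integer solution).

No solution (the system is inconsistent).


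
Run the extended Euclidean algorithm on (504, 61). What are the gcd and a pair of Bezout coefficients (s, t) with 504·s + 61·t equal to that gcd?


Euclidean algorithm on (504, 61) — divide until remainder is 0:
  504 = 8 · 61 + 16
  61 = 3 · 16 + 13
  16 = 1 · 13 + 3
  13 = 4 · 3 + 1
  3 = 3 · 1 + 0
gcd(504, 61) = 1.
Track Bezout coefficients alongside the remainders: start with r₀ = 504 = a·1 + b·0 (s = 1, t = 0) and r₁ = 61 = a·0 + b·1 (s = 0, t = 1); each new remainder r_{k+1} = r_{k-1} − q_k·r_k inherits s_{k+1} = s_{k-1} − q_k·s_k, t_{k+1} = t_{k-1} − q_k·t_k, so r_k = a·s_k + b·t_k at every step:
  q = 8: r = 16, s = 1 − 8·0 = 1, t = 0 − 8·1 = -8  (check: 504·1 + 61·(-8) = 16)
  q = 3: r = 13, s = 0 − 3·1 = -3, t = 1 − 3·(-8) = 25  (check: 504·(-3) + 61·25 = 13)
  q = 1: r = 3, s = 1 − 1·(-3) = 4, t = -8 − 1·25 = -33  (check: 504·4 + 61·(-33) = 3)
  q = 4: r = 1, s = -3 − 4·4 = -19, t = 25 − 4·(-33) = 157  (check: 504·(-19) + 61·157 = 1)
The row with r = 1 (the gcd) gives the Bezout coefficients s = -19, t = 157.
Result: 504 · (-19) + 61 · (157) = 1.

gcd(504, 61) = 1; s = -19, t = 157 (check: 504·(-19) + 61·157 = 1).


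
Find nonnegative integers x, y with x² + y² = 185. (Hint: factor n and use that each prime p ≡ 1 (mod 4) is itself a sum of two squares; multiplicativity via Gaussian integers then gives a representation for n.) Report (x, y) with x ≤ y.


Step 1: Factor n = 185 = 5 · 37.
Step 2: Check the mod-4 condition on each prime factor: 5 ≡ 1 (mod 4), exponent 1; 37 ≡ 1 (mod 4), exponent 1.
All primes ≡ 3 (mod 4) appear to even exponent (or don't appear), so by the two-squares theorem n IS expressible as a sum of two squares.
Step 3: Build a representation. Here n = 5 · 37 is a product of primes ≡ 1 (mod 4). Each prime p ≡ 1 (mod 4) is itself a sum of two squares; find a² by testing p − a² for a perfect square:
  5: 5 − 1² = 4 = 2² ⇒ 5 = 1² + 2².
  37: 37 − 1² = 36 = 6² ⇒ 37 = 1² + 6².
  Combine using the Brahmagupta–Fibonacci identity (a² + b²)(c² + d²) = (ac − bd)² + (ad + bc)² = (ac + bd)² + (ad − bc)²:
  5 · 37 = 185: from (1² + 2²)(1² + 6²), take (1·1 − 2·6, 1·6 + 2·1) = (1 − 12, 6 + 2) = (-11, 8); dropping signs (only squares matter) gives (11, 8); check 11² + 8² = 121 + 64 = 185 ✓.
Step 4: Order so x ≤ y and verify: 8² + 11² = 64 + 121 = 185 = n. ✓

n = 185 = 8² + 11² (one valid representation with x ≤ y).


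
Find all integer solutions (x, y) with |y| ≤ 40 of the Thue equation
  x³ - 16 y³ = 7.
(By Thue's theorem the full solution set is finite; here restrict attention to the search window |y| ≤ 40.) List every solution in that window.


The equation is x³ - 16y³ = 7. For fixed y, x³ = 16·y³ + 7, so a solution requires the RHS to be a perfect cube.
Strategy: iterate y from -40 to 40, compute RHS = 16·y³ + 7, and check whether it is a (positive or negative) perfect cube.
Check small values of y:
  y = 0: RHS = 7 is not a perfect cube.
  y = 1: RHS = 23 is not a perfect cube.
  y = -1: RHS = -9 is not a perfect cube.
  y = 2: RHS = 135 is not a perfect cube.
  y = -2: RHS = -121 is not a perfect cube.
  y = 3: RHS = 439 is not a perfect cube.
  y = -3: RHS = -425 is not a perfect cube.
Continuing the search up to |y| = 40 finds no solutions either.
No (x, y) in the scanned range satisfies the equation.

No integer solutions with |y| ≤ 40.


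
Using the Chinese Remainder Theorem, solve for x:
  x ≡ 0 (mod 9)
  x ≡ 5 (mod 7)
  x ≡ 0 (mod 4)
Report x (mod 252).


Moduli 9, 7, 4 are pairwise coprime; by CRT there is a unique solution modulo M = 9 · 7 · 4 = 252.
Solve pairwise, accumulating the modulus:
  Start with x ≡ 0 (mod 9).
  Combine with x ≡ 5 (mod 7): since gcd(9, 7) = 1, we get a unique residue mod 63.
    Write x = 0 + 9·t and substitute into x ≡ 5 (mod 7): 9·t ≡ 5 − 0 = 5 (mod 7).
    Reduce coefficients mod 7: 2·t ≡ 5 (mod 7).
    The inverse of 2 mod 7 is 4 (since 2·4 = 8 = 1·7 + 1), so t ≡ 4·5 = 20 ≡ 6 (mod 7).
    Then x = 0 + 9·6 = 54, valid modulo lcm(9, 7) = 63: x ≡ 54 (mod 63).
  Combine with x ≡ 0 (mod 4): since gcd(63, 4) = 1, we get a unique residue mod 252.
    Write x = 54 + 63·t and substitute into x ≡ 0 (mod 4): 63·t ≡ 0 − 54 = -54 (mod 4).
    Reduce coefficients mod 4: 3·t ≡ 2 (mod 4).
    The inverse of 3 mod 4 is 3 (since 3·3 = 9 = 2·4 + 1), so t ≡ 3·2 = 6 ≡ 2 (mod 4).
    Then x = 54 + 63·2 = 180, valid modulo lcm(63, 4) = 252: x ≡ 180 (mod 252).
Verify: 180 mod 9 = 0 ✓, 180 mod 7 = 5 ✓, 180 mod 4 = 0 ✓.

x ≡ 180 (mod 252).


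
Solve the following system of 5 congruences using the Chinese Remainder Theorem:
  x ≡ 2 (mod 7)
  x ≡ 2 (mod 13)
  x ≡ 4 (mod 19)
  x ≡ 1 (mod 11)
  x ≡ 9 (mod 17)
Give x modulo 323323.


Product of moduli M = 7 · 13 · 19 · 11 · 17 = 323323.
Merge one congruence at a time:
  Start: x ≡ 2 (mod 7).
  Combine with x ≡ 2 (mod 13); new modulus lcm = 91.
    Write x = 2 + 7·t and substitute into x ≡ 2 (mod 13): 7·t ≡ 2 − 2 = 0 (mod 13).
    The inverse of 7 mod 13 is 2 (since 7·2 = 14 = 1·13 + 1), so t ≡ 2·0 = 0 ≡ 0 (mod 13).
    Then x = 2 + 7·0 = 2, valid modulo lcm(7, 13) = 91: x ≡ 2 (mod 91).
  Combine with x ≡ 4 (mod 19); new modulus lcm = 1729.
    Write x = 2 + 91·t and substitute into x ≡ 4 (mod 19): 91·t ≡ 4 − 2 = 2 (mod 19).
    Reduce coefficients mod 19: 15·t ≡ 2 (mod 19).
    The inverse of 15 mod 19 is 14 (since 15·14 = 210 = 11·19 + 1), so t ≡ 14·2 = 28 ≡ 9 (mod 19).
    Then x = 2 + 91·9 = 821, valid modulo lcm(91, 19) = 1729: x ≡ 821 (mod 1729).
  Combine with x ≡ 1 (mod 11); new modulus lcm = 19019.
    Write x = 821 + 1729·t and substitute into x ≡ 1 (mod 11): 1729·t ≡ 1 − 821 = -820 (mod 11).
    Reduce coefficients mod 11: 2·t ≡ 5 (mod 11).
    The inverse of 2 mod 11 is 6 (since 2·6 = 12 = 1·11 + 1), so t ≡ 6·5 = 30 ≡ 8 (mod 11).
    Then x = 821 + 1729·8 = 14653, valid modulo lcm(1729, 11) = 19019: x ≡ 14653 (mod 19019).
  Combine with x ≡ 9 (mod 17); new modulus lcm = 323323.
    Write x = 14653 + 19019·t and substitute into x ≡ 9 (mod 17): 19019·t ≡ 9 − 14653 = -14644 (mod 17).
    Reduce coefficients mod 17: 13·t ≡ 10 (mod 17).
    The inverse of 13 mod 17 is 4 (since 13·4 = 52 = 3·17 + 1), so t ≡ 4·10 = 40 ≡ 6 (mod 17).
    Then x = 14653 + 19019·6 = 128767, valid modulo lcm(19019, 17) = 323323: x ≡ 128767 (mod 323323).
Verify against each original: 128767 mod 7 = 2, 128767 mod 13 = 2, 128767 mod 19 = 4, 128767 mod 11 = 1, 128767 mod 17 = 9.

x ≡ 128767 (mod 323323).


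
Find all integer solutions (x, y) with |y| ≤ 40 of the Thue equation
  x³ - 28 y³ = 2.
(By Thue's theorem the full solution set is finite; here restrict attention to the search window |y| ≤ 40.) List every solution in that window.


The equation is x³ - 28y³ = 2. For fixed y, x³ = 28·y³ + 2, so a solution requires the RHS to be a perfect cube.
Strategy: iterate y from -40 to 40, compute RHS = 28·y³ + 2, and check whether it is a (positive or negative) perfect cube.
Check small values of y:
  y = 0: RHS = 2 is not a perfect cube.
  y = 1: RHS = 30 is not a perfect cube.
  y = -1: RHS = -26 is not a perfect cube.
  y = 2: RHS = 226 is not a perfect cube.
  y = -2: RHS = -222 is not a perfect cube.
  y = 3: RHS = 758 is not a perfect cube.
  y = -3: RHS = -754 is not a perfect cube.
Continuing the search up to |y| = 40 finds no solutions either.
No (x, y) in the scanned range satisfies the equation.

No integer solutions with |y| ≤ 40.


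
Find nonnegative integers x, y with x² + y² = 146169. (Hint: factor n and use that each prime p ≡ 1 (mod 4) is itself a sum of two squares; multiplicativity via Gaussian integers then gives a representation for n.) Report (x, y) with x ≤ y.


Step 1: Factor n = 146169 = 3^2 · 109 · 149.
Step 2: Check the mod-4 condition on each prime factor: 3 ≡ 3 (mod 4), exponent 2 (must be even); 109 ≡ 1 (mod 4), exponent 1; 149 ≡ 1 (mod 4), exponent 1.
All primes ≡ 3 (mod 4) appear to even exponent (or don't appear), so by the two-squares theorem n IS expressible as a sum of two squares.
Step 3: Build a representation. Group n = k² · m with k = 3 and m = 109 · 149 = 16241 (a product of primes ≡ 1 (mod 4)); a representation of m scales to one of n via (k·x)² + (k·y)² = k²(x² + y²). Each prime p ≡ 1 (mod 4) is itself a sum of two squares; find a² by testing p − a² for a perfect square:
  109: 109 − 1² = 108, 109 − 2² = 105, 109 − 3² = 100 = 10² ⇒ 109 = 3² + 10².
  149: 149 − 1² = 148, 149 − 2² = 145, 149 − 3² = 140, 149 − 4² = 133, 149 − 5² = 124, 149 − 6² = 113, 149 − 7² = 100 = 10² ⇒ 149 = 7² + 10².
  Combine using the Brahmagupta–Fibonacci identity (a² + b²)(c² + d²) = (ac − bd)² + (ad + bc)² = (ac + bd)² + (ad − bc)²:
  109 · 149 = 16241: from (3² + 10²)(7² + 10²), take (3·7 − 10·10, 3·10 + 10·7) = (21 − 100, 30 + 70) = (-79, 100); dropping signs (only squares matter) gives (79, 100); check 79² + 100² = 6241 + 10000 = 16241 ✓.
  Scale by k = 3: (3·79, 3·100) = (237, 300).
Step 4: Order so x ≤ y and verify: 237² + 300² = 56169 + 90000 = 146169 = n. ✓

n = 146169 = 237² + 300² (one valid representation with x ≤ y).
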